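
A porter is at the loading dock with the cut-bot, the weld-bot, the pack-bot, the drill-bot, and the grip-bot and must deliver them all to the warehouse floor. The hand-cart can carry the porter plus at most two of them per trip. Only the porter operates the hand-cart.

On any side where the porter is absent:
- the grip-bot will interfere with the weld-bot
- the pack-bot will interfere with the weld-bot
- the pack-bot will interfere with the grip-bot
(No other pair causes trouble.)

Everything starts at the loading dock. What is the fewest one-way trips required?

Counting alone: the porter can take at most 2 across per trip to the warehouse floor, so moving all 5 needs at least 3 loaded trips out, with a return between consecutive ones — at least 5 crossings.
The safety rule pushes this higher. Following every safe sequence of crossings, the most of the 5 that can be at the warehouse floor as the hand-cart arrives there on crossing 5 is 4 — never all 5.
So no plan with fewer than 7 crossings exists, and this one achieves 7:
1. Porter goes to the warehouse floor with the pack-bot and the weld-bot.  [the loading dock: the cut-bot, the drill-bot, the grip-bot | the warehouse floor: the pack-bot, the weld-bot]
2. Porter goes back to the loading dock with the weld-bot.  [the loading dock: the cut-bot, the drill-bot, the grip-bot, the weld-bot | the warehouse floor: the pack-bot]
3. Porter goes to the warehouse floor with the cut-bot and the weld-bot.  [the loading dock: the drill-bot, the grip-bot | the warehouse floor: the cut-bot, the pack-bot, the weld-bot]
4. Porter goes back to the loading dock with the weld-bot.  [the loading dock: the drill-bot, the grip-bot, the weld-bot | the warehouse floor: the cut-bot, the pack-bot]
5. Porter goes to the warehouse floor with the drill-bot and the weld-bot.  [the loading dock: the grip-bot | the warehouse floor: the cut-bot, the drill-bot, the pack-bot, the weld-bot]
6. Porter goes back to the loading dock with the weld-bot.  [the loading dock: the grip-bot, the weld-bot | the warehouse floor: the cut-bot, the drill-bot, the pack-bot]
7. Porter goes to the warehouse floor with the grip-bot and the weld-bot.  [the loading dock: — | the warehouse floor: the cut-bot, the drill-bot, the grip-bot, the pack-bot, the weld-bot]

7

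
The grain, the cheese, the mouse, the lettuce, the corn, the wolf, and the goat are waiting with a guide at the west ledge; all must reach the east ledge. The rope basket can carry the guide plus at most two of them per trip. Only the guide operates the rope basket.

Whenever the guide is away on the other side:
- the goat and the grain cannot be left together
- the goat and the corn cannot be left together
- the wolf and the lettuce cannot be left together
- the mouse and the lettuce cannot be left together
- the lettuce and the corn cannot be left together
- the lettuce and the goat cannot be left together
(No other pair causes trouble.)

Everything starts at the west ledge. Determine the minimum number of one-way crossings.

11

Counting alone: the guide can take at most 2 across per trip to the east ledge, so moving all 7 needs at least 4 loaded trips out, with a return between consecutive ones — at least 7 crossings.
The safety rule pushes this higher. Following every safe sequence of crossings, the most of the 7 that can be at the east ledge as the rope basket arrives there on crossings 7, 9 is 5, 6 respectively — never all 7.
So no plan with fewer than 11 crossings exists, and this one achieves 11:
1. Guide goes to the east ledge with the goat and the lettuce.  [the west ledge: the cheese, the corn, the grain, the mouse, the wolf | the east ledge: the goat, the lettuce]
2. Guide goes back to the west ledge with the lettuce.  [the west ledge: the cheese, the corn, the grain, the lettuce, the mouse, the wolf | the east ledge: the goat]
3. Guide goes to the east ledge with the grain and the lettuce.  [the west ledge: the cheese, the corn, the mouse, the wolf | the east ledge: the goat, the grain, the lettuce]
4. Guide goes back to the west ledge with the goat.  [the west ledge: the cheese, the corn, the goat, the mouse, the wolf | the east ledge: the grain, the lettuce]
5. Guide goes to the east ledge with the cheese and the corn.  [the west ledge: the goat, the mouse, the wolf | the east ledge: the cheese, the corn, the grain, the lettuce]
6. Guide goes back to the west ledge with the lettuce.  [the west ledge: the goat, the lettuce, the mouse, the wolf | the east ledge: the cheese, the corn, the grain]
7. Guide goes to the east ledge with the lettuce and the mouse.  [the west ledge: the goat, the wolf | the east ledge: the cheese, the corn, the grain, the lettuce, the mouse]
8. Guide goes back to the west ledge with the lettuce.  [the west ledge: the goat, the lettuce, the wolf | the east ledge: the cheese, the corn, the grain, the mouse]
9. Guide goes to the east ledge with the lettuce and the wolf.  [the west ledge: the goat | the east ledge: the cheese, the corn, the grain, the lettuce, the mouse, the wolf]
10. Guide goes back to the west ledge with the lettuce.  [the west ledge: the goat, the lettuce | the east ledge: the cheese, the corn, the grain, the mouse, the wolf]
11. Guide goes to the east ledge with the goat and the lettuce.  [the west ledge: — | the east ledge: the cheese, the corn, the goat, the grain, the lettuce, the mouse, the wolf]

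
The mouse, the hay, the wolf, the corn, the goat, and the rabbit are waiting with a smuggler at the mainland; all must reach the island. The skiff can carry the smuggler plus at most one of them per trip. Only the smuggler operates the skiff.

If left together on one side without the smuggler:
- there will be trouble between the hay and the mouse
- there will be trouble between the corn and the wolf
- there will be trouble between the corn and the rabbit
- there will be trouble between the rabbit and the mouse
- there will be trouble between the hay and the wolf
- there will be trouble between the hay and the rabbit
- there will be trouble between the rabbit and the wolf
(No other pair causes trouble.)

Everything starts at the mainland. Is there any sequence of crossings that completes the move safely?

No

Whatever the first load, the items left behind include a forbidden pair without the smuggler. No opening move is safe, so no plan exists.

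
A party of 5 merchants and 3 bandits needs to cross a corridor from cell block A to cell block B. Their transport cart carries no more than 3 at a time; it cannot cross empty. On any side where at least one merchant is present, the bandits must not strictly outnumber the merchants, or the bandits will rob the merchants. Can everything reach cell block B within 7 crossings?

Yes

Yes — this plan uses 7 crossings (≤ 7):
1. 2 bandits → cell block B.  (cell block A: 5M 1B; cell block B: 0M 2B)
2. 1 bandit ← cell block A.  (cell block A: 5M 2B; cell block B: 0M 1B)
3. 2 merchants and 1 bandit → cell block B.  (cell block A: 3M 1B; cell block B: 2M 2B)
4. 1 bandit ← cell block A.  (cell block A: 3M 2B; cell block B: 2M 1B)
5. 1 merchant and 2 bandits → cell block B.  (cell block A: 2M 0B; cell block B: 3M 3B)
6. 1 bandit ← cell block A.  (cell block A: 2M 1B; cell block B: 3M 2B)
7. 2 merchants and 1 bandit → cell block B.  (cell block A: 0M 0B; cell block B: 5M 3B)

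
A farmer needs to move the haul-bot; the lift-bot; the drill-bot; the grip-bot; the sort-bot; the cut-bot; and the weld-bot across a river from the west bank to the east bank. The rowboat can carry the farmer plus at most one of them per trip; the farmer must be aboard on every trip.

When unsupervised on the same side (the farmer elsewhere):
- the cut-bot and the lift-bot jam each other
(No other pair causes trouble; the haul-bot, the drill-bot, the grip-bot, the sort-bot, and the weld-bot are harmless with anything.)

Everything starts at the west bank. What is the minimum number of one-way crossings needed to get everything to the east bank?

Counting alone: the farmer can take at most 1 across per trip to the east bank, so moving all 7 needs at least 7 loaded trips out, with a return between consecutive ones — at least 13 crossings.
The plan below uses exactly 13 crossings, so it is optimal:
1. Farmer goes to the east bank with the lift-bot.  [the west bank: the cut-bot, the drill-bot, the grip-bot, the haul-bot, the sort-bot, the weld-bot | the east bank: the lift-bot]
2. Farmer goes back to the west bank alone.  [the west bank: the cut-bot, the drill-bot, the grip-bot, the haul-bot, the sort-bot, the weld-bot | the east bank: the lift-bot]
3. Farmer goes to the east bank with the haul-bot.  [the west bank: the cut-bot, the drill-bot, the grip-bot, the sort-bot, the weld-bot | the east bank: the haul-bot, the lift-bot]
4. Farmer goes back to the west bank alone.  [the west bank: the cut-bot, the drill-bot, the grip-bot, the sort-bot, the weld-bot | the east bank: the haul-bot, the lift-bot]
5. Farmer goes to the east bank with the drill-bot.  [the west bank: the cut-bot, the grip-bot, the sort-bot, the weld-bot | the east bank: the drill-bot, the haul-bot, the lift-bot]
6. Farmer goes back to the west bank alone.  [the west bank: the cut-bot, the grip-bot, the sort-bot, the weld-bot | the east bank: the drill-bot, the haul-bot, the lift-bot]
7. Farmer goes to the east bank with the grip-bot.  [the west bank: the cut-bot, the sort-bot, the weld-bot | the east bank: the drill-bot, the grip-bot, the haul-bot, the lift-bot]
8. Farmer goes back to the west bank alone.  [the west bank: the cut-bot, the sort-bot, the weld-bot | the east bank: the drill-bot, the grip-bot, the haul-bot, the lift-bot]
9. Farmer goes to the east bank with the sort-bot.  [the west bank: the cut-bot, the weld-bot | the east bank: the drill-bot, the grip-bot, the haul-bot, the lift-bot, the sort-bot]
10. Farmer goes back to the west bank alone.  [the west bank: the cut-bot, the weld-bot | the east bank: the drill-bot, the grip-bot, the haul-bot, the lift-bot, the sort-bot]
11. Farmer goes to the east bank with the weld-bot.  [the west bank: the cut-bot | the east bank: the drill-bot, the grip-bot, the haul-bot, the lift-bot, the sort-bot, the weld-bot]
12. Farmer goes back to the west bank alone.  [the west bank: the cut-bot | the east bank: the drill-bot, the grip-bot, the haul-bot, the lift-bot, the sort-bot, the weld-bot]
13. Farmer goes to the east bank with the cut-bot.  [the west bank: — | the east bank: the cut-bot, the drill-bot, the grip-bot, the haul-bot, the lift-bot, the sort-bot, the weld-bot]

13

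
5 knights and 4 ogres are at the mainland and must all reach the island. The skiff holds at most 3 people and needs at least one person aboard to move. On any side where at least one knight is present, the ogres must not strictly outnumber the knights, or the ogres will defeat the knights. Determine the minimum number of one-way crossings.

Counting alone: each trip to the island takes at most 3 across and each return brings at least 1 back, so after t trips out (and t−1 returns) at most 3t − (t−1) of the 9 are across; that first reaches 9 at t = 4, so at least 7 crossings are needed.
The plan below uses exactly 7 crossings, so it is optimal:
1. 3 ogres → the island.  (the mainland: 5K 1O; the island: 0K 3O)
2. 1 ogre ← the mainland.  (the mainland: 5K 2O; the island: 0K 2O)
3. 3 knights → the island.  (the mainland: 2K 2O; the island: 3K 2O)
4. 1 knight ← the mainland.  (the mainland: 3K 2O; the island: 2K 2O)
5. 2 knights and 1 ogre → the island.  (the mainland: 1K 1O; the island: 4K 3O)
6. 1 knight ← the mainland.  (the mainland: 2K 1O; the island: 3K 3O)
7. 2 knights and 1 ogre → the island.  (the mainland: 0K 0O; the island: 5K 4O)

7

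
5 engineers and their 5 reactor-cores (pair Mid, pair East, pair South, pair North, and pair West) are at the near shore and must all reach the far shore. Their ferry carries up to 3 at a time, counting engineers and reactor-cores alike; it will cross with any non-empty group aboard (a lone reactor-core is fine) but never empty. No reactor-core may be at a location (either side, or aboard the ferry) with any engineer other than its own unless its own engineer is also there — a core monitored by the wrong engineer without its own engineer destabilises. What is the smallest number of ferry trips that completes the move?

11

Counting alone: each trip to the far shore takes at most 3 across and each return brings at least 1 back, so after t trips out (and t−1 returns) at most 3t − (t−1) of the 10 are across; that first reaches 10 at t = 5, so at least 9 crossings are needed.
The safety rule pushes this higher. Following every safe sequence of crossings, the most of the 10 that can be at the far shore as the ferry arrives there on crossing 9 is 9 — never all 10.
So no plan with fewer than 11 crossings exists, and this one achieves 11:
1. engineer Mid and reactor-core Mid cross → the far shore.
2. engineer Mid crosses ← the near shore.
3. reactor-core East, reactor-core North, and reactor-core South cross → the far shore.
4. reactor-core Mid crosses ← the near shore.
5. engineer East, engineer North, and engineer South cross → the far shore.
6. engineer East and reactor-core East cross ← the near shore.
7. engineer East, engineer Mid, and engineer West cross → the far shore.
8. reactor-core South crosses ← the near shore.
9. reactor-core East and reactor-core Mid cross → the far shore.
10. reactor-core Mid crosses ← the near shore.
11. reactor-core Mid, reactor-core South, and reactor-core West cross → the far shore.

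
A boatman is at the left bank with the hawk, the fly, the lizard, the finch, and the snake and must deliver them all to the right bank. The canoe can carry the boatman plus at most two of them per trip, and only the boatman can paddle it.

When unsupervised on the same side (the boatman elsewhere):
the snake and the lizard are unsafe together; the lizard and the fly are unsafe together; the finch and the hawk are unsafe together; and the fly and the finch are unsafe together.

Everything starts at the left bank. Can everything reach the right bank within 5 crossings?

Counting alone: the boatman can take at most 2 across per trip to the right bank, so moving all 5 needs at least 3 loaded trips out, with a return between consecutive ones — at least 5 crossings.
The safety rule pushes this higher. Following every safe sequence of crossings, the most of the 5 that can be at the right bank as the canoe arrives there on crossing 5 is 4 — never all 5.
So the move cannot be finished within 5 crossings. (The shortest complete plan takes 7:)
1. Boatman goes to the right bank with the finch and the lizard.
2. Boatman goes back to the left bank alone.
3. Boatman goes to the right bank with the hawk.
4. Boatman goes back to the left bank with the finch.
5. Boatman goes to the right bank with the fly and the snake.
6. Boatman goes back to the left bank with the lizard.
7. Boatman goes to the right bank with the finch and the lizard.

No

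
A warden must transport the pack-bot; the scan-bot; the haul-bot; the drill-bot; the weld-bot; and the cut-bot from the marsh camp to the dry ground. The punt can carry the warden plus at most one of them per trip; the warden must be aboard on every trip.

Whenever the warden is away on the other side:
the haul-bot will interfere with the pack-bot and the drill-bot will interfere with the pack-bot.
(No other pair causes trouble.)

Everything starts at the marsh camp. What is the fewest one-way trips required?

Counting alone: the warden can take at most 1 across per trip to the dry ground, so moving all 6 needs at least 6 loaded trips out, with a return between consecutive ones — at least 11 crossings.
The safety rule pushes this higher. Following every safe sequence of crossings, the most of the 6 that can be at the dry ground as the punt arrives there on crossing 11 is 5 — never all 6.
So no plan with fewer than 13 crossings exists, and this one achieves 13:
1. Warden goes to the dry ground with the pack-bot.
2. Warden goes back to the marsh camp alone.
3. Warden goes to the dry ground with the scan-bot.
4. Warden goes back to the marsh camp alone.
5. Warden goes to the dry ground with the haul-bot.
6. Warden goes back to the marsh camp with the pack-bot.
7. Warden goes to the dry ground with the drill-bot.
8. Warden goes back to the marsh camp alone.
9. Warden goes to the dry ground with the weld-bot.
10. Warden goes back to the marsh camp alone.
11. Warden goes to the dry ground with the cut-bot.
12. Warden goes back to the marsh camp alone.
13. Warden goes to the dry ground with the pack-bot.

13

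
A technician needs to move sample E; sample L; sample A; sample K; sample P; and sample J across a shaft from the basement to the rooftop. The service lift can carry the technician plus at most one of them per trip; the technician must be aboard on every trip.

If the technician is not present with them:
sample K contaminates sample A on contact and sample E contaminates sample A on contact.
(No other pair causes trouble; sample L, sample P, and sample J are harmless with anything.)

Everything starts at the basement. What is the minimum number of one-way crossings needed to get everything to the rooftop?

13

Counting alone: the technician can take at most 1 across per trip to the rooftop, so moving all 6 needs at least 6 loaded trips out, with a return between consecutive ones — at least 11 crossings.
The safety rule pushes this higher. Following every safe sequence of crossings, the most of the 6 that can be at the rooftop as the service lift arrives there on crossing 11 is 5 — never all 6.
So no plan with fewer than 13 crossings exists, and this one achieves 13:
1. Technician goes to the rooftop with sample A.  [the basement: sample E, sample J, sample K, sample L, sample P | the rooftop: sample A]
2. Technician goes back to the basement alone.  [the basement: sample E, sample J, sample K, sample L, sample P | the rooftop: sample A]
3. Technician goes to the rooftop with sample E.  [the basement: sample J, sample K, sample L, sample P | the rooftop: sample A, sample E]
4. Technician goes back to the basement with sample A.  [the basement: sample A, sample J, sample K, sample L, sample P | the rooftop: sample E]
5. Technician goes to the rooftop with sample K.  [the basement: sample A, sample J, sample L, sample P | the rooftop: sample E, sample K]
6. Technician goes back to the basement alone.  [the basement: sample A, sample J, sample L, sample P | the rooftop: sample E, sample K]
7. Technician goes to the rooftop with sample L.  [the basement: sample A, sample J, sample P | the rooftop: sample E, sample K, sample L]
8. Technician goes back to the basement alone.  [the basement: sample A, sample J, sample P | the rooftop: sample E, sample K, sample L]
9. Technician goes to the rooftop with sample P.  [the basement: sample A, sample J | the rooftop: sample E, sample K, sample L, sample P]
10. Technician goes back to the basement alone.  [the basement: sample A, sample J | the rooftop: sample E, sample K, sample L, sample P]
11. Technician goes to the rooftop with sample J.  [the basement: sample A | the rooftop: sample E, sample J, sample K, sample L, sample P]
12. Technician goes back to the basement alone.  [the basement: sample A | the rooftop: sample E, sample J, sample K, sample L, sample P]
13. Technician goes to the rooftop with sample A.  [the basement: — | the rooftop: sample A, sample E, sample J, sample K, sample L, sample P]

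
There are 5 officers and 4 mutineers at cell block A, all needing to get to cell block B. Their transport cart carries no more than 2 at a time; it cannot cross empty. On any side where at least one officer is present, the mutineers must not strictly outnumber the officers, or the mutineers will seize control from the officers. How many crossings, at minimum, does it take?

15

Counting alone: each trip to cell block B takes at most 2 across and each return brings at least 1 back, so after t trips out (and t−1 returns) at most 2t − (t−1) of the 9 are across; that first reaches 9 at t = 8, so at least 15 crossings are needed.
The plan below uses exactly 15 crossings, so it is optimal:
1. 2 mutineers → cell block B.  (cell block A: 5O 2M; cell block B: 0O 2M)
2. 1 mutineer ← cell block A.  (cell block A: 5O 3M; cell block B: 0O 1M)
3. 2 mutineers → cell block B.  (cell block A: 5O 1M; cell block B: 0O 3M)
4. 1 mutineer ← cell block A.  (cell block A: 5O 2M; cell block B: 0O 2M)
5. 2 officers → cell block B.  (cell block A: 3O 2M; cell block B: 2O 2M)
6. 1 mutineer ← cell block A.  (cell block A: 3O 3M; cell block B: 2O 1M)
7. 1 officer and 1 mutineer → cell block B.  (cell block A: 2O 2M; cell block B: 3O 2M)
8. 1 officer ← cell block A.  (cell block A: 3O 2M; cell block B: 2O 2M)
9. 1 officer and 1 mutineer → cell block B.  (cell block A: 2O 1M; cell block B: 3O 3M)
10. 1 mutineer ← cell block A.  (cell block A: 2O 2M; cell block B: 3O 2M)
11. 1 officer and 1 mutineer → cell block B.  (cell block A: 1O 1M; cell block B: 4O 3M)
12. 1 officer ← cell block A.  (cell block A: 2O 1M; cell block B: 3O 3M)
13. 1 officer and 1 mutineer → cell block B.  (cell block A: 1O 0M; cell block B: 4O 4M)
14. 1 mutineer ← cell block A.  (cell block A: 1O 1M; cell block B: 4O 3M)
15. 1 officer and 1 mutineer → cell block B.  (cell block A: 0O 0M; cell block B: 5O 4M)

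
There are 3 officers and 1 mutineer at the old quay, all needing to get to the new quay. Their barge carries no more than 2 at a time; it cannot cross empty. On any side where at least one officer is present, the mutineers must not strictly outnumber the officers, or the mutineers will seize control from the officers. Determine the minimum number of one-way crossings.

5

Counting alone: each trip to the new quay takes at most 2 across and each return brings at least 1 back, so after t trips out (and t−1 returns) at most 2t − (t−1) of the 4 are across; that first reaches 4 at t = 3, so at least 5 crossings are needed.
The plan below uses exactly 5 crossings, so it is optimal:
1. 1 officer and 1 mutineer → the new quay.  (the old quay: 2O 0M; the new quay: 1O 1M)
2. 1 mutineer ← the old quay.  (the old quay: 2O 1M; the new quay: 1O 0M)
3. 1 officer and 1 mutineer → the new quay.  (the old quay: 1O 0M; the new quay: 2O 1M)
4. 1 mutineer ← the old quay.  (the old quay: 1O 1M; the new quay: 2O 0M)
5. 1 officer and 1 mutineer → the new quay.  (the old quay: 0O 0M; the new quay: 3O 1M)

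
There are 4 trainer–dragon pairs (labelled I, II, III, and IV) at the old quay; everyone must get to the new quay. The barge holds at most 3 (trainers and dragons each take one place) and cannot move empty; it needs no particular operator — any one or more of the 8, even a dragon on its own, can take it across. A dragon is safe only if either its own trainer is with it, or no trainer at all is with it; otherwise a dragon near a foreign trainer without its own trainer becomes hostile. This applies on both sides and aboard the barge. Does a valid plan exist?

Yes

1. dragon I and trainer I cross → the new quay.
2. trainer I crosses ← the old quay.
3. dragon II, trainer I, and trainer II cross → the new quay.
4. dragon I and trainer I cross ← the old quay.
5. trainer I, trainer III, and trainer IV cross → the new quay.
6. dragon II crosses ← the old quay.
7. dragon I and dragon II cross → the new quay.
8. dragon I crosses ← the old quay.
9. dragon I, dragon III, and dragon IV cross → the new quay.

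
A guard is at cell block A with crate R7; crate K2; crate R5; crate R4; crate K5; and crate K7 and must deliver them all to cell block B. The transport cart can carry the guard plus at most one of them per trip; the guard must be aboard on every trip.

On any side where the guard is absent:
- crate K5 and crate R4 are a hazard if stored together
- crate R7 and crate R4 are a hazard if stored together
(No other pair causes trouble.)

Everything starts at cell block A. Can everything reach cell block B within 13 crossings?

Yes — this plan uses 13 crossings (≤ 13):
1. Guard goes to cell block B with crate R4.  [cell block A: crate K2, crate K5, crate K7, crate R5, crate R7 | cell block B: crate R4]
2. Guard goes back to cell block A alone.  [cell block A: crate K2, crate K5, crate K7, crate R5, crate R7 | cell block B: crate R4]
3. Guard goes to cell block B with crate R7.  [cell block A: crate K2, crate K5, crate K7, crate R5 | cell block B: crate R4, crate R7]
4. Guard goes back to cell block A with crate R4.  [cell block A: crate K2, crate K5, crate K7, crate R4, crate R5 | cell block B: crate R7]
5. Guard goes to cell block B with crate K5.  [cell block A: crate K2, crate K7, crate R4, crate R5 | cell block B: crate K5, crate R7]
6. Guard goes back to cell block A alone.  [cell block A: crate K2, crate K7, crate R4, crate R5 | cell block B: crate K5, crate R7]
7. Guard goes to cell block B with crate K2.  [cell block A: crate K7, crate R4, crate R5 | cell block B: crate K2, crate K5, crate R7]
8. Guard goes back to cell block A alone.  [cell block A: crate K7, crate R4, crate R5 | cell block B: crate K2, crate K5, crate R7]
9. Guard goes to cell block B with crate R5.  [cell block A: crate K7, crate R4 | cell block B: crate K2, crate K5, crate R5, crate R7]
10. Guard goes back to cell block A alone.  [cell block A: crate K7, crate R4 | cell block B: crate K2, crate K5, crate R5, crate R7]
11. Guard goes to cell block B with crate K7.  [cell block A: crate R4 | cell block B: crate K2, crate K5, crate K7, crate R5, crate R7]
12. Guard goes back to cell block A alone.  [cell block A: crate R4 | cell block B: crate K2, crate K5, crate K7, crate R5, crate R7]
13. Guard goes to cell block B with crate R4.  [cell block A: — | cell block B: crate K2, crate K5, crate K7, crate R4, crate R5, crate R7]

Yes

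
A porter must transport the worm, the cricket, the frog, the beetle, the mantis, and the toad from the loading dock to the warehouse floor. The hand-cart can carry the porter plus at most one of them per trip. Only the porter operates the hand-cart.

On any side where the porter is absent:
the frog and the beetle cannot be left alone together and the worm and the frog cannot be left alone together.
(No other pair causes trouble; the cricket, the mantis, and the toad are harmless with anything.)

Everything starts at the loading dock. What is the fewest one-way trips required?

Counting alone: the porter can take at most 1 across per trip to the warehouse floor, so moving all 6 needs at least 6 loaded trips out, with a return between consecutive ones — at least 11 crossings.
The safety rule pushes this higher. Following every safe sequence of crossings, the most of the 6 that can be at the warehouse floor as the hand-cart arrives there on crossing 11 is 5 — never all 6.
So no plan with fewer than 13 crossings exists, and this one achieves 13:
1. Porter goes to the warehouse floor with the frog.
2. Porter goes back to the loading dock alone.
3. Porter goes to the warehouse floor with the worm.
4. Porter goes back to the loading dock with the frog.
5. Porter goes to the warehouse floor with the beetle.
6. Porter goes back to the loading dock alone.
7. Porter goes to the warehouse floor with the cricket.
8. Porter goes back to the loading dock alone.
9. Porter goes to the warehouse floor with the mantis.
10. Porter goes back to the loading dock alone.
11. Porter goes to the warehouse floor with the toad.
12. Porter goes back to the loading dock alone.
13. Porter goes to the warehouse floor with the frog.

13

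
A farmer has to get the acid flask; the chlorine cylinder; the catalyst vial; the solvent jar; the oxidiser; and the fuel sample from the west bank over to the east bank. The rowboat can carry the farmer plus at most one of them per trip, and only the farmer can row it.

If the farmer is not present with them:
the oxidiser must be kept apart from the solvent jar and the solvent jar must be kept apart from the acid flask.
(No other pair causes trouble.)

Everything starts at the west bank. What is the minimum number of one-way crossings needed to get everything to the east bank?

13

Counting alone: the farmer can take at most 1 across per trip to the east bank, so moving all 6 needs at least 6 loaded trips out, with a return between consecutive ones — at least 11 crossings.
The safety rule pushes this higher. Following every safe sequence of crossings, the most of the 6 that can be at the east bank as the rowboat arrives there on crossing 11 is 5 — never all 6.
So no plan with fewer than 13 crossings exists, and this one achieves 13:
1. Farmer goes to the east bank with the solvent jar.
2. Farmer goes back to the west bank alone.
3. Farmer goes to the east bank with the acid flask.
4. Farmer goes back to the west bank with the solvent jar.
5. Farmer goes to the east bank with the oxidiser.
6. Farmer goes back to the west bank alone.
7. Farmer goes to the east bank with the chlorine cylinder.
8. Farmer goes back to the west bank alone.
9. Farmer goes to the east bank with the catalyst vial.
10. Farmer goes back to the west bank alone.
11. Farmer goes to the east bank with the fuel sample.
12. Farmer goes back to the west bank alone.
13. Farmer goes to the east bank with the solvent jar.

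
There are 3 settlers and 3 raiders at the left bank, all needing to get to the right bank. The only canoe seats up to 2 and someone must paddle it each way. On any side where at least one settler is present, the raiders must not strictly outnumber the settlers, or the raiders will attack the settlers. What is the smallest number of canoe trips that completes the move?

11

Counting alone: each trip to the right bank takes at most 2 across and each return brings at least 1 back, so after t trips out (and t−1 returns) at most 2t − (t−1) of the 6 are across; that first reaches 6 at t = 5, so at least 9 crossings are needed.
The safety rule pushes this higher. Following every safe sequence of crossings, the most of the 6 that can be at the right bank as the canoe arrives there on crossing 9 is 5 — never all 6.
So no plan with fewer than 11 crossings exists, and this one achieves 11:
1. 2 raiders → the right bank.  (the left bank: 3S 1R; the right bank: 0S 2R)
2. 1 raider ← the left bank.  (the left bank: 3S 2R; the right bank: 0S 1R)
3. 2 raiders → the right bank.  (the left bank: 3S 0R; the right bank: 0S 3R)
4. 1 raider ← the left bank.  (the left bank: 3S 1R; the right bank: 0S 2R)
5. 2 settlers → the right bank.  (the left bank: 1S 1R; the right bank: 2S 2R)
6. 1 settler and 1 raider ← the left bank.  (the left bank: 2S 2R; the right bank: 1S 1R)
7. 2 settlers → the right bank.  (the left bank: 0S 2R; the right bank: 3S 1R)
8. 1 raider ← the left bank.  (the left bank: 0S 3R; the right bank: 3S 0R)
9. 2 raiders → the right bank.  (the left bank: 0S 1R; the right bank: 3S 2R)
10. 1 raider ← the left bank.  (the left bank: 0S 2R; the right bank: 3S 1R)
11. 2 raiders → the right bank.  (the left bank: 0S 0R; the right bank: 3S 3R)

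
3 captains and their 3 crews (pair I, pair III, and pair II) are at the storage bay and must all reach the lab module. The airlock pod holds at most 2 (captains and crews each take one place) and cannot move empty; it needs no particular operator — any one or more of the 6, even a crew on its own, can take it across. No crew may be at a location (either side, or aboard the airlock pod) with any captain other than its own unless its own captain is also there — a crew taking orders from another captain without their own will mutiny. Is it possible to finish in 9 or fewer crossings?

Counting alone: each trip to the lab module takes at most 2 across and each return brings at least 1 back, so after t trips out (and t−1 returns) at most 2t − (t−1) of the 6 are across; that first reaches 6 at t = 5, so at least 9 crossings are needed.
The safety rule pushes this higher. Following every safe sequence of crossings, the most of the 6 that can be at the lab module as the airlock pod arrives there on crossing 9 is 5 — never all 6.
So the move cannot be finished within 9 crossings. (The shortest complete plan takes 11:)
1. captain I and crew I cross → the lab module.
2. captain I crosses ← the storage bay.
3. crew II and crew III cross → the lab module.
4. crew I crosses ← the storage bay.
5. captain II and captain III cross → the lab module.
6. captain III and crew III cross ← the storage bay.
7. captain I and captain III cross → the lab module.
8. crew II crosses ← the storage bay.
9. crew I and crew III cross → the lab module.
10. captain II crosses ← the storage bay.
11. captain II and crew II cross → the lab module.

No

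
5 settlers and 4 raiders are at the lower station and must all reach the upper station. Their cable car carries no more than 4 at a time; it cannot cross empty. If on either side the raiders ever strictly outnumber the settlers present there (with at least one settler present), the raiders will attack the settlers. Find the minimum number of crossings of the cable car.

Counting alone: each trip to the upper station takes at most 4 across and each return brings at least 1 back, so after t trips out (and t−1 returns) at most 4t − (t−1) of the 9 are across; that first reaches 9 at t = 3, so at least 5 crossings are needed.
The plan below uses exactly 5 crossings, so it is optimal:
1. 3 raiders → the upper station.  (the lower station: 5S 1R; the upper station: 0S 3R)
2. 1 raider ← the lower station.  (the lower station: 5S 2R; the upper station: 0S 2R)
3. 3 settlers and 1 raider → the upper station.  (the lower station: 2S 1R; the upper station: 3S 3R)
4. 1 raider ← the lower station.  (the lower station: 2S 2R; the upper station: 3S 2R)
5. 2 settlers and 2 raiders → the upper station.  (the lower station: 0S 0R; the upper station: 5S 4R)

5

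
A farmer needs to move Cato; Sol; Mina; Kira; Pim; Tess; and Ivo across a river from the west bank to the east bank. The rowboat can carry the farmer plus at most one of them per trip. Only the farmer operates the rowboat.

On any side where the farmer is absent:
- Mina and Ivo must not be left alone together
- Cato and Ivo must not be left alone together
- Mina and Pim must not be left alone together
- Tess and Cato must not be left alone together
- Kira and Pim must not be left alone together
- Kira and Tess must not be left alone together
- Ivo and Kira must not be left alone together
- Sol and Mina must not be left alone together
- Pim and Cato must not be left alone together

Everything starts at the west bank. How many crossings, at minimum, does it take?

Whatever the first load, the items left behind include a forbidden pair without the farmer. No opening move is safe, so no plan exists.

impossible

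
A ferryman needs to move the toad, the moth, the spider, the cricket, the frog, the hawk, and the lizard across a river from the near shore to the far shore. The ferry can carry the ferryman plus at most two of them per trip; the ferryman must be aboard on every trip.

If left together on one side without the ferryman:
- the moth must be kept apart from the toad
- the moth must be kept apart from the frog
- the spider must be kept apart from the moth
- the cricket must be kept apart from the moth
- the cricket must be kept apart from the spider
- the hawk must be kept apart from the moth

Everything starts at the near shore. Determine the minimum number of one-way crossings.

11

Counting alone: the ferryman can take at most 2 across per trip to the far shore, so moving all 7 needs at least 4 loaded trips out, with a return between consecutive ones — at least 7 crossings.
The safety rule pushes this higher. Following every safe sequence of crossings, the most of the 7 that can be at the far shore as the ferry arrives there on crossings 7, 9 is 5, 6 respectively — never all 7.
So no plan with fewer than 11 crossings exists, and this one achieves 11:
1. Ferryman goes to the far shore with the moth and the spider.  [the near shore: the cricket, the frog, the hawk, the lizard, the toad | the far shore: the moth, the spider]
2. Ferryman goes back to the near shore with the moth.  [the near shore: the cricket, the frog, the hawk, the lizard, the moth, the toad | the far shore: the spider]
3. Ferryman goes to the far shore with the moth and the toad.  [the near shore: the cricket, the frog, the hawk, the lizard | the far shore: the moth, the spider, the toad]
4. Ferryman goes back to the near shore with the moth.  [the near shore: the cricket, the frog, the hawk, the lizard, the moth | the far shore: the spider, the toad]
5. Ferryman goes to the far shore with the frog and the moth.  [the near shore: the cricket, the hawk, the lizard | the far shore: the frog, the moth, the spider, the toad]
6. Ferryman goes back to the near shore with the moth.  [the near shore: the cricket, the hawk, the lizard, the moth | the far shore: the frog, the spider, the toad]
7. Ferryman goes to the far shore with the hawk and the moth.  [the near shore: the cricket, the lizard | the far shore: the frog, the hawk, the moth, the spider, the toad]
8. Ferryman goes back to the near shore with the moth.  [the near shore: the cricket, the lizard, the moth | the far shore: the frog, the hawk, the spider, the toad]
9. Ferryman goes to the far shore with the lizard and the moth.  [the near shore: the cricket | the far shore: the frog, the hawk, the lizard, the moth, the spider, the toad]
10. Ferryman goes back to the near shore with the moth.  [the near shore: the cricket, the moth | the far shore: the frog, the hawk, the lizard, the spider, the toad]
11. Ferryman goes to the far shore with the cricket and the moth.  [the near shore: — | the far shore: the cricket, the frog, the hawk, the lizard, the moth, the spider, the toad]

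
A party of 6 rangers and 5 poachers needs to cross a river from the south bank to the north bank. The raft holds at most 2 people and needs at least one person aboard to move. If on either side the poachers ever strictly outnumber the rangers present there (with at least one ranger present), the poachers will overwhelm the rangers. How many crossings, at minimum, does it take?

19

Counting alone: each trip to the north bank takes at most 2 across and each return brings at least 1 back, so after t trips out (and t−1 returns) at most 2t − (t−1) of the 11 are across; that first reaches 11 at t = 10, so at least 19 crossings are needed.
The plan below uses exactly 19 crossings, so it is optimal:
1. 2 poachers → the north bank.  (the south bank: 6R 3P; the north bank: 0R 2P)
2. 1 poacher ← the south bank.  (the south bank: 6R 4P; the north bank: 0R 1P)
3. 2 poachers → the north bank.  (the south bank: 6R 2P; the north bank: 0R 3P)
4. 1 poacher ← the south bank.  (the south bank: 6R 3P; the north bank: 0R 2P)
5. 2 rangers → the north bank.  (the south bank: 4R 3P; the north bank: 2R 2P)
6. 1 poacher ← the south bank.  (the south bank: 4R 4P; the north bank: 2R 1P)
7. 1 ranger and 1 poacher → the north bank.  (the south bank: 3R 3P; the north bank: 3R 2P)
8. 1 ranger ← the south bank.  (the south bank: 4R 3P; the north bank: 2R 2P)
9. 1 ranger and 1 poacher → the north bank.  (the south bank: 3R 2P; the north bank: 3R 3P)
10. 1 poacher ← the south bank.  (the south bank: 3R 3P; the north bank: 3R 2P)
11. 1 ranger and 1 poacher → the north bank.  (the south bank: 2R 2P; the north bank: 4R 3P)
12. 1 ranger ← the south bank.  (the south bank: 3R 2P; the north bank: 3R 3P)
13. 1 ranger and 1 poacher → the north bank.  (the south bank: 2R 1P; the north bank: 4R 4P)
14. 1 poacher ← the south bank.  (the south bank: 2R 2P; the north bank: 4R 3P)
15. 1 ranger and 1 poacher → the north bank.  (the south bank: 1R 1P; the north bank: 5R 4P)
16. 1 ranger ← the south bank.  (the south bank: 2R 1P; the north bank: 4R 4P)
17. 1 ranger and 1 poacher → the north bank.  (the south bank: 1R 0P; the north bank: 5R 5P)
18. 1 poacher ← the south bank.  (the south bank: 1R 1P; the north bank: 5R 4P)
19. 1 ranger and 1 poacher → the north bank.  (the south bank: 0R 0P; the north bank: 6R 5P)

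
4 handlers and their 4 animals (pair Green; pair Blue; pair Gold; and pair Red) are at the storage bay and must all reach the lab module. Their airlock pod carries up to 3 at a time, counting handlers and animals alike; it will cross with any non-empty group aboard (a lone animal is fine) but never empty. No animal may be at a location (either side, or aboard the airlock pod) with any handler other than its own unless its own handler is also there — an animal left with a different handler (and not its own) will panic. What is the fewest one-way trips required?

9

Counting alone: each trip to the lab module takes at most 3 across and each return brings at least 1 back, so after t trips out (and t−1 returns) at most 3t − (t−1) of the 8 are across; that first reaches 8 at t = 4, so at least 7 crossings are needed.
The safety rule pushes this higher. Following every safe sequence of crossings, the most of the 8 that can be at the lab module as the airlock pod arrives there on crossing 7 is 7 — never all 8.
So no plan with fewer than 9 crossings exists, and this one achieves 9:
1. animal Green and handler Green cross → the lab module.
2. handler Green crosses ← the storage bay.
3. animal Blue, handler Blue, and handler Green cross → the lab module.
4. animal Green and handler Green cross ← the storage bay.
5. handler Gold, handler Green, and handler Red cross → the lab module.
6. animal Blue crosses ← the storage bay.
7. animal Blue and animal Green cross → the lab module.
8. animal Green crosses ← the storage bay.
9. animal Gold, animal Green, and animal Red cross → the lab module.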